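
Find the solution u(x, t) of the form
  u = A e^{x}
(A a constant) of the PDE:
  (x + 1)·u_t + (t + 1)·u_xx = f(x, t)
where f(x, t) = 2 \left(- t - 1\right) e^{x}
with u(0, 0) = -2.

Substitute the ansatz u = A e^{x} into the left-hand side.
Derivatives of the ansatz:
  u_t = 0
  u_xx = A e^{x}
Term by term:
  (x + 1)·u_t = 0
  (t + 1)·u_xx = A t e^{x} + A e^{x}
So the left-hand side equals
  A t e^{x} + A e^{x}
This must equal f(x, t) identically; expanded, f = - 2 t e^{x} - 2 e^{x}.
Matching coefficients of the independent functions:
  [t e^{x}, e^{x}]:  A = -2
Solving: A = -2.
Check against the point condition:
  u(0, 0) = -2  ⟹  A = -2  ✓
Hence u(x, t) = - 2 e^{x}.

Answer: u(x, t) = - 2 e^{x}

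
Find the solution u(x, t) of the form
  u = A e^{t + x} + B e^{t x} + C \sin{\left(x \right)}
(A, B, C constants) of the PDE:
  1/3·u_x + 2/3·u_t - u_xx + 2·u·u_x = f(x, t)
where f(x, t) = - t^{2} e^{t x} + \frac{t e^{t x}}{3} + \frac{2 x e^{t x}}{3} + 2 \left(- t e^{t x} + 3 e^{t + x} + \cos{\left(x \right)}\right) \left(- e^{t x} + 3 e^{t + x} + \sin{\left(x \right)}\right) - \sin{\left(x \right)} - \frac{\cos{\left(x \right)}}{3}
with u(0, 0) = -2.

Substitute the ansatz u = A e^{t + x} + B e^{t x} + C \sin{\left(x \right)} into the left-hand side.
Derivatives of the ansatz:
  u_x = A e^{t} e^{x} + B t e^{t x} + C \cos{\left(x \right)}
  u_t = A e^{t} e^{x} + B x e^{t x}
  u_xx = A e^{t} e^{x} + B t^{2} e^{t x} - C \sin{\left(x \right)}
Term by term:
  1/3·u_x = \frac{A e^{t} e^{x}}{3} + \frac{B t e^{t x}}{3} + \frac{C \cos{\left(x \right)}}{3}
  2/3·u_t = \frac{2 A e^{t} e^{x}}{3} + \frac{2 B x e^{t x}}{3}
  -u_xx = - A e^{t} e^{x} - B t^{2} e^{t x} + C \sin{\left(x \right)}
  2·u·u_x = 2 A^{2} e^{2 t} e^{2 x} + 2 A B t e^{t} e^{x} e^{t x} + 2 A B e^{t} e^{x} e^{t x} + 2 A C e^{t} e^{x} \sin{\left(x \right)} + 2 A C e^{t} e^{x} \cos{\left(x \right)} + 2 B^{2} t e^{2 t x} + 2 B C t e^{t x} \sin{\left(x \right)} + 2 B C e^{t x} \cos{\left(x \right)} + 2 C^{2} \sin{\left(x \right)} \cos{\left(x \right)}
So the left-hand side equals
  2 A^{2} e^{2 t} e^{2 x} + 2 A B t e^{t} e^{x} e^{t x} + 2 A B e^{t} e^{x} e^{t x} + 2 A C e^{t} e^{x} \sin{\left(x \right)} + 2 A C e^{t} e^{x} \cos{\left(x \right)} + 2 B^{2} t e^{2 t x} + 2 B C t e^{t x} \sin{\left(x \right)} + 2 B C e^{t x} \cos{\left(x \right)} - B t^{2} e^{t x} + \frac{B t e^{t x}}{3} + \frac{2 B x e^{t x}}{3} + 2 C^{2} \sin{\left(x \right)} \cos{\left(x \right)} + C \sin{\left(x \right)} + \frac{C \cos{\left(x \right)}}{3}
This must equal f(x, t) identically; expanded, f = - t^{2} e^{t x} - 6 t e^{t} e^{x} e^{t x} + 2 t e^{2 t x} - 2 t e^{t x} \sin{\left(x \right)} + \frac{t e^{t x}}{3} + \frac{2 x e^{t x}}{3} + 18 e^{2 t} e^{2 x} - 6 e^{t} e^{x} e^{t x} + 6 e^{t} e^{x} \sin{\left(x \right)} + 6 e^{t} e^{x} \cos{\left(x \right)} - 2 e^{t x} \cos{\left(x \right)} + 2 \sin{\left(x \right)} \cos{\left(x \right)} - \sin{\left(x \right)} - \frac{\cos{\left(x \right)}}{3}.
Matching coefficients of the independent functions:
  [t e^{t x}]:  \frac{B}{3} = \frac{1}{3}
  [t e^{2 t x}]:  2 B^{2} = 2
  [t^{2} e^{t x}]:  - B = -1
  [x e^{t x}]:  \frac{2 B}{3} = \frac{2}{3}
  [e^{2 t} e^{2 x}]:  2 A^{2} = 18
  [e^{t x} \cos{\left(x \right)}, t e^{t x} \sin{\left(x \right)}]:  2 B C = -2
  [\sin{\left(x \right)} \cos{\left(x \right)}]:  2 C^{2} = 2
  [e^{t} e^{x} e^{t x}, t e^{t} e^{x} e^{t x}]:  2 A B = -6
  [e^{t} e^{x} \sin{\left(x \right)}, e^{t} e^{x} \cos{\left(x \right)}]:  2 A C = 6
  [\sin{\left(x \right)}]:  C = -1
  [\cos{\left(x \right)}]:  \frac{C}{3} = - \frac{1}{3}
Solving: A = -3, B = 1, C = -1.
Check against the point condition:
  u(0, 0) = -2  ⟹  A + B = -2  ✓
Hence u(x, t) = e^{t x} - 3 e^{t + x} - \sin{\left(x \right)}.

Answer: u(x, t) = e^{t x} - 3 e^{t + x} - \sin{\left(x \right)}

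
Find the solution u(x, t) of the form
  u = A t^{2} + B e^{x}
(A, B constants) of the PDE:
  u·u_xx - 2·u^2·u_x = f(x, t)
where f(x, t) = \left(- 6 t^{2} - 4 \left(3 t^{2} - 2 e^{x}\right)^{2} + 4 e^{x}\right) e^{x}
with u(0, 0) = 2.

Substitute the ansatz u = A t^{2} + B e^{x} into the left-hand side.
Derivatives of the ansatz:
  u_xx = B e^{x}
  u_x = B e^{x}
Term by term:
  u·u_xx = A B t^{2} e^{x} + B^{2} e^{2 x}
  -2·u^2·u_x = - 2 A^{2} B t^{4} e^{x} - 4 A B^{2} t^{2} e^{2 x} - 2 B^{3} e^{3 x}
So the left-hand side equals
  - 2 A^{2} B t^{4} e^{x} - 4 A B^{2} t^{2} e^{2 x} + A B t^{2} e^{x} - 2 B^{3} e^{3 x} + B^{2} e^{2 x}
This must equal f(x, t) identically; expanded, f = - 36 t^{4} e^{x} + 48 t^{2} e^{2 x} - 6 t^{2} e^{x} - 16 e^{3 x} + 4 e^{2 x}.
Matching coefficients of the independent functions:
  [t^{2} e^{x}]:  A B = -6
  [t^{2} e^{2 x}]:  - 4 A B^{2} = 48
  [t^{4} e^{x}]:  - 2 A^{2} B = -36
  [e^{2 x}]:  B^{2} = 4
  [e^{3 x}]:  - 2 B^{3} = -16
Solving: A = -3, B = 2.
Check against the point condition:
  u(0, 0) = 2  ⟹  B = 2  ✓
Hence u(x, t) = - 3 t^{2} + 2 e^{x}.

Answer: u(x, t) = - 3 t^{2} + 2 e^{x}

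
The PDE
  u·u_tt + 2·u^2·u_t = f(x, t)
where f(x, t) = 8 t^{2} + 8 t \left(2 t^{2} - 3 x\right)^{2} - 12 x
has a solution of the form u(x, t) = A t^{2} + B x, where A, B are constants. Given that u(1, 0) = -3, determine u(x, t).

Answer: u(x, t) = 2 t^{2} - 3 x

Derivation:
Substitute the ansatz u = A t^{2} + B x into the left-hand side.
Derivatives of the ansatz:
  u_tt = 2 A
  u_t = 2 A t
Term by term:
  u·u_tt = 2 A^{2} t^{2} + 2 A B x
  2·u^2·u_t = 4 A^{3} t^{5} + 8 A^{2} B t^{3} x + 4 A B^{2} t x^{2}
So the left-hand side equals
  4 A^{3} t^{5} + 8 A^{2} B t^{3} x + 2 A^{2} t^{2} + 4 A B^{2} t x^{2} + 2 A B x
This must equal f(x, t) identically; expanded, f = 32 t^{5} - 96 t^{3} x + 8 t^{2} + 72 t x^{2} - 12 x.
Matching coefficients of the independent functions:
  [t^{2}]:  2 A^{2} = 8
  [t^{5}]:  4 A^{3} = 32
  [x]:  2 A B = -12
  [t x^{2}]:  4 A B^{2} = 72
  [t^{3} x]:  8 A^{2} B = -96
Solving: A = 2, B = -3.
Check against the point condition:
  u(1, 0) = -3  ⟹  B = -3  ✓
Hence u(x, t) = 2 t^{2} - 3 x.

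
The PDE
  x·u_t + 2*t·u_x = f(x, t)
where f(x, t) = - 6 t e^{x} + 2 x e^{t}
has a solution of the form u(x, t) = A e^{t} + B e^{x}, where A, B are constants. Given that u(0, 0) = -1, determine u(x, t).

Substitute the ansatz u = A e^{t} + B e^{x} into the left-hand side.
Derivatives of the ansatz:
  u_t = A e^{t}
  u_x = B e^{x}
Term by term:
  x·u_t = A x e^{t}
  2*t·u_x = 2 B t e^{x}
So the left-hand side equals
  A x e^{t} + 2 B t e^{x}
This must equal f(x, t) = - 6 t e^{x} + 2 x e^{t} identically.
Matching coefficients of the independent functions:
  [t e^{x}]:  2 B = -6
  [x e^{t}]:  A = 2
Solving: A = 2, B = -3.
Check against the point condition:
  u(0, 0) = -1  ⟹  A + B = -1  ✓
Hence u(x, t) = 2 e^{t} - 3 e^{x}.

Answer: u(x, t) = 2 e^{t} - 3 e^{x}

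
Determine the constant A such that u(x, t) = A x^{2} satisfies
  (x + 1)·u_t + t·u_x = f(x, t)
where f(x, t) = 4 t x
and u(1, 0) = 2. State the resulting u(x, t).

Answer: u(x, t) = 2 x^{2}

Derivation:
Substitute the ansatz u = A x^{2} into the left-hand side.
Derivatives of the ansatz:
  u_t = 0
  u_x = 2 A x
Term by term:
  (x + 1)·u_t = 0
  t·u_x = 2 A t x
So the left-hand side equals
  2 A t x
This must equal f(x, t) = 4 t x identically.
Matching coefficients of the independent functions:
  [t x]:  2 A = 4
Solving: A = 2.
Check against the point condition:
  u(1, 0) = 2  ⟹  A = 2  ✓
Hence u(x, t) = 2 x^{2}.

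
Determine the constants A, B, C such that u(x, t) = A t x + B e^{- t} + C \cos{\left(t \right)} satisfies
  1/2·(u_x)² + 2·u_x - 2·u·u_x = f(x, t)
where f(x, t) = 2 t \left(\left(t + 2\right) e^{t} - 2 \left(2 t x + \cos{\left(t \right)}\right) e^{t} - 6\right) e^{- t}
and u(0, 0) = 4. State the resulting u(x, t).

Answer: u(x, t) = 2 t x + \cos{\left(t \right)} + 3 e^{- t}

Derivation:
Substitute the ansatz u = A t x + B e^{- t} + C \cos{\left(t \right)} into the left-hand side.
Derivatives of the ansatz:
  u_x = A t
Term by term:
  1/2·(u_x)² = \frac{A^{2} t^{2}}{2}
  2·u_x = 2 A t
  -2·u·u_x = - 2 A^{2} t^{2} x - 2 A B t e^{- t} - 2 A C t \cos{\left(t \right)}
So the left-hand side equals
  - 2 A^{2} t^{2} x + \frac{A^{2} t^{2}}{2} - 2 A B t e^{- t} - 2 A C t \cos{\left(t \right)} + 2 A t
This must equal f(x, t) identically; expanded, f = - 8 t^{2} x + 2 t^{2} - 4 t \cos{\left(t \right)} + 4 t - 12 t e^{- t}.
Matching coefficients of the independent functions:
  [t]:  2 A = 4
  [t^{2}]:  \frac{A^{2}}{2} = 2
  [t e^{- t}]:  - 2 A B = -12
  [t \cos{\left(t \right)}]:  - 2 A C = -4
  [t^{2} x]:  - 2 A^{2} = -8
Solving: A = 2, B = 3, C = 1.
Check against the point condition:
  u(0, 0) = 4  ⟹  B + C = 4  ✓
Hence u(x, t) = 2 t x + \cos{\left(t \right)} + 3 e^{- t}.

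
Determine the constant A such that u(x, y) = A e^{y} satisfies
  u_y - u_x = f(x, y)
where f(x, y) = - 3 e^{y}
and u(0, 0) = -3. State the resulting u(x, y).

Substitute the ansatz u = A e^{y} into the left-hand side.
Derivatives of the ansatz:
  u_y = A e^{y}
  u_x = 0
Term by term:
  u_y = A e^{y}
  -u_x = 0
So the left-hand side equals
  A e^{y}
This must equal f(x, y) = - 3 e^{y} identically.
Matching coefficients of the independent functions:
  [e^{y}]:  A = -3
Solving: A = -3.
Check against the point condition:
  u(0, 0) = -3  ⟹  A = -3  ✓
Hence u(x, y) = - 3 e^{y}.

Answer: u(x, y) = - 3 e^{y}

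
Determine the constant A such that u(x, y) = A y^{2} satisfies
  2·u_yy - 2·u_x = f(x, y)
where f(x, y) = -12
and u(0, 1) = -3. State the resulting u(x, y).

Substitute the ansatz u = A y^{2} into the left-hand side.
Derivatives of the ansatz:
  u_yy = 2 A
  u_x = 0
Term by term:
  2·u_yy = 4 A
  -2·u_x = 0
So the left-hand side equals
  4 A
This must equal f(x, y) = -12 identically.
Matching coefficients of the independent functions:
  [constant term]:  4 A = -12
Solving: A = -3.
Check against the point condition:
  u(0, 1) = -3  ⟹  A = -3  ✓
Hence u(x, y) = - 3 y^{2}.

Answer: u(x, y) = - 3 y^{2}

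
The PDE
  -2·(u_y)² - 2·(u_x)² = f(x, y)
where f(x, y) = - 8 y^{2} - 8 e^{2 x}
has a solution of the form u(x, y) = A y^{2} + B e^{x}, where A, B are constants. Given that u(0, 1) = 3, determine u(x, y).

Substitute the ansatz u = A y^{2} + B e^{x} into the left-hand side.
Derivatives of the ansatz:
  u_y = 2 A y
  u_x = B e^{x}
Term by term:
  -2·(u_y)² = - 8 A^{2} y^{2}
  -2·(u_x)² = - 2 B^{2} e^{2 x}
So the left-hand side equals
  - 8 A^{2} y^{2} - 2 B^{2} e^{2 x}
This must equal f(x, y) = - 8 y^{2} - 8 e^{2 x} identically.
Matching coefficients of the independent functions:
  [y^{2}]:  - 8 A^{2} = -8
  [e^{2 x}]:  - 2 B^{2} = -8
These equations allow (A, B) = (-1, -2) or (-1, 2) or (1, -2) or (1, 2).
Impose the point condition(s):
  u(0, 1) = 3  ⟹  A + B = 3
Only A = 1, B = 2 satisfies everything.
Hence u(x, y) = y^{2} + 2 e^{x}.

Answer: u(x, y) = y^{2} + 2 e^{x}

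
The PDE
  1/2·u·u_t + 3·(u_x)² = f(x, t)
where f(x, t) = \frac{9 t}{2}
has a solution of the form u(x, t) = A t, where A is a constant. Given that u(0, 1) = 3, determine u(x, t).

Substitute the ansatz u = A t into the left-hand side.
Derivatives of the ansatz:
  u_t = A
  u_x = 0
Term by term:
  1/2·u·u_t = \frac{A^{2} t}{2}
  3·(u_x)² = 0
So the left-hand side equals
  \frac{A^{2} t}{2}
This must equal f(x, t) = \frac{9 t}{2} identically.
Matching coefficients of the independent functions:
  [t]:  \frac{A^{2}}{2} = \frac{9}{2}
These equations allow (A) = (-3) or (3).
Impose the point condition(s):
  u(0, 1) = 3  ⟹  A = 3
Only A = 3 satisfies everything.
Hence u(x, t) = 3 t.

Answer: u(x, t) = 3 t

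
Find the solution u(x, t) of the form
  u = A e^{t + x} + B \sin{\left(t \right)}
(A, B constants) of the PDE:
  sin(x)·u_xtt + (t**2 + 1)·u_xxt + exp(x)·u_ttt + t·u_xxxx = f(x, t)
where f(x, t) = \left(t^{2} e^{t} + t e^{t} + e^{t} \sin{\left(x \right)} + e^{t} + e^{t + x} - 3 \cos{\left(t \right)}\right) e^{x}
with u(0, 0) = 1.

Substitute the ansatz u = A e^{t + x} + B \sin{\left(t \right)} into the left-hand side.
Derivatives of the ansatz:
  u_xtt = A e^{t} e^{x}
  u_xxt = A e^{t} e^{x}
  u_ttt = A e^{t} e^{x} - B \cos{\left(t \right)}
  u_xxxx = A e^{t} e^{x}
Term by term:
  sin(x)·u_xtt = A e^{t} e^{x} \sin{\left(x \right)}
  (t**2 + 1)·u_xxt = A t^{2} e^{t} e^{x} + A e^{t} e^{x}
  exp(x)·u_ttt = A e^{t} e^{2 x} - B e^{x} \cos{\left(t \right)}
  t·u_xxxx = A t e^{t} e^{x}
So the left-hand side equals
  A t^{2} e^{t} e^{x} + A t e^{t} e^{x} + A e^{t} e^{2 x} + A e^{t} e^{x} \sin{\left(x \right)} + A e^{t} e^{x} - B e^{x} \cos{\left(t \right)}
This must equal f(x, t) identically; expanded, f = t^{2} e^{t} e^{x} + t e^{t} e^{x} + e^{t} e^{2 x} + e^{t} e^{x} \sin{\left(x \right)} + e^{t} e^{x} - 3 e^{x} \cos{\left(t \right)}.
Matching coefficients of the independent functions:
  [e^{t} e^{x}, e^{t} e^{2 x}, t e^{t} e^{x}, t^{2} e^{t} e^{x}, …]:  A = 1
  [e^{x} \cos{\left(t \right)}]:  - B = -3
Solving: A = 1, B = 3.
Check against the point condition:
  u(0, 0) = 1  ⟹  A = 1  ✓
Hence u(x, t) = e^{t + x} + 3 \sin{\left(t \right)}.

Answer: u(x, t) = e^{t + x} + 3 \sin{\left(t \right)}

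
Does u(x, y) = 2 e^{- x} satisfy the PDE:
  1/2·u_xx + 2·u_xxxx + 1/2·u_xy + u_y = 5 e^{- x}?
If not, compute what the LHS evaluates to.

Evaluate each term of the left-hand side for u = 2 e^{- x}.
Derivatives:
  u_xx = 2 e^{- x}
  u_xxxx = 2 e^{- x}
  u_xy = 0
  u_y = 0
Terms:
  1/2·u_xx = e^{- x}
  2·u_xxxx = 4 e^{- x}
  1/2·u_xy = 0
  u_y = 0
Sum: LHS = 5 e^{- x}
This is exactly the given right-hand side, so u is a solution.

Answer: Yes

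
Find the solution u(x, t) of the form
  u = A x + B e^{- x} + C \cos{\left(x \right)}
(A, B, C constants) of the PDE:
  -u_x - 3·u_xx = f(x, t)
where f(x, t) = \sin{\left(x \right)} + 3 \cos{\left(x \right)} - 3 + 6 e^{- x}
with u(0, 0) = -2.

Answer: u(x, t) = 3 x + \cos{\left(x \right)} - 3 e^{- x}

Derivation:
Substitute the ansatz u = A x + B e^{- x} + C \cos{\left(x \right)} into the left-hand side.
Derivatives of the ansatz:
  u_x = A - B e^{- x} - C \sin{\left(x \right)}
  u_xx = B e^{- x} - C \cos{\left(x \right)}
Term by term:
  -u_x = - A + B e^{- x} + C \sin{\left(x \right)}
  -3·u_xx = - 3 B e^{- x} + 3 C \cos{\left(x \right)}
So the left-hand side equals
  - A - 2 B e^{- x} + C \sin{\left(x \right)} + 3 C \cos{\left(x \right)}
This must equal f(x, t) = \sin{\left(x \right)} + 3 \cos{\left(x \right)} - 3 + 6 e^{- x} identically.
Matching coefficients of the independent functions:
  [constant term]:  - A = -3
  [e^{- x}]:  - 2 B = 6
  [\sin{\left(x \right)}]:  C = 1
  [\cos{\left(x \right)}]:  3 C = 3
Solving: A = 3, B = -3, C = 1.
Check against the point condition:
  u(0, 0) = -2  ⟹  B + C = -2  ✓
Hence u(x, t) = 3 x + \cos{\left(x \right)} - 3 e^{- x}.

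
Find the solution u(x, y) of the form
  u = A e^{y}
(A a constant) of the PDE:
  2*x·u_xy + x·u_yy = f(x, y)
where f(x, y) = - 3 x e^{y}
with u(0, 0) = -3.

Substitute the ansatz u = A e^{y} into the left-hand side.
Derivatives of the ansatz:
  u_xy = 0
  u_yy = A e^{y}
Term by term:
  2*x·u_xy = 0
  x·u_yy = A x e^{y}
So the left-hand side equals
  A x e^{y}
This must equal f(x, y) = - 3 x e^{y} identically.
Matching coefficients of the independent functions:
  [x e^{y}]:  A = -3
Solving: A = -3.
Check against the point condition:
  u(0, 0) = -3  ⟹  A = -3  ✓
Hence u(x, y) = - 3 e^{y}.

Answer: u(x, y) = - 3 e^{y}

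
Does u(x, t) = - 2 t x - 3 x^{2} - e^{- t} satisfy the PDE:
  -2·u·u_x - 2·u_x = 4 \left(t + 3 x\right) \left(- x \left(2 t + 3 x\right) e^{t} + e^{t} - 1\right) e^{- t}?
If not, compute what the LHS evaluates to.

Evaluate each term of the left-hand side for u = - 2 t x - 3 x^{2} - e^{- t}.
Derivatives:
  u_x = - 2 t - 6 x
Terms:
  -2·u·u_x = - 4 \left(t + 3 x\right) \left(x \left(2 t + 3 x\right) e^{t} + 1\right) e^{- t}
  -2·u_x = 4 t + 12 x
Sum: LHS = 4 \left(t + 3 x\right) \left(- x \left(2 t + 3 x\right) e^{t} + e^{t} - 1\right) e^{- t}
This is exactly the given right-hand side, so u is a solution.

Answer: Yes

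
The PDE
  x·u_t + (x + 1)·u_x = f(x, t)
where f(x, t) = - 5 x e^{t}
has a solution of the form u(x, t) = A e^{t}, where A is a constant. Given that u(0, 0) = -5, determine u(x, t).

Answer: u(x, t) = - 5 e^{t}

Derivation:
Substitute the ansatz u = A e^{t} into the left-hand side.
Derivatives of the ansatz:
  u_t = A e^{t}
  u_x = 0
Term by term:
  x·u_t = A x e^{t}
  (x + 1)·u_x = 0
So the left-hand side equals
  A x e^{t}
This must equal f(x, t) = - 5 x e^{t} identically.
Matching coefficients of the independent functions:
  [x e^{t}]:  A = -5
Solving: A = -5.
Check against the point condition:
  u(0, 0) = -5  ⟹  A = -5  ✓
Hence u(x, t) = - 5 e^{t}.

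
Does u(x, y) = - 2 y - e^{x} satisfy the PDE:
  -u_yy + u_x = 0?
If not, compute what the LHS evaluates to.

Answer: No, the LHS evaluates to - e^{x}

Derivation:
Evaluate each term of the left-hand side for u = - 2 y - e^{x}.
Derivatives:
  u_yy = 0
  u_x = - e^{x}
Terms:
  -u_yy = 0
  u_x = - e^{x}
Sum: LHS = - e^{x}
Given right-hand side: 0. Difference LHS − RHS = - e^{x} ≠ 0, so u is not a solution.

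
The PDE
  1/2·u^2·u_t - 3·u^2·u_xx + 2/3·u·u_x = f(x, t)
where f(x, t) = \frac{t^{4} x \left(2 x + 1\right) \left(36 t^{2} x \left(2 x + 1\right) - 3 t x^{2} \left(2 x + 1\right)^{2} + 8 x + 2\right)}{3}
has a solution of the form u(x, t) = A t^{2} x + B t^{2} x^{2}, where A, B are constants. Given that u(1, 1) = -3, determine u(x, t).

Substitute the ansatz u = A t^{2} x + B t^{2} x^{2} into the left-hand side.
Derivatives of the ansatz:
  u_t = 2 A t x + 2 B t x^{2}
  u_xx = 2 B t^{2}
  u_x = A t^{2} + 2 B t^{2} x
Term by term:
  1/2·u^2·u_t = A^{3} t^{5} x^{3} + 3 A^{2} B t^{5} x^{4} + 3 A B^{2} t^{5} x^{5} + B^{3} t^{5} x^{6}
  -3·u^2·u_xx = - 6 A^{2} B t^{6} x^{2} - 12 A B^{2} t^{6} x^{3} - 6 B^{3} t^{6} x^{4}
  2/3·u·u_x = \frac{2 A^{2} t^{4} x}{3} + 2 A B t^{4} x^{2} + \frac{4 B^{2} t^{4} x^{3}}{3}
So the left-hand side equals
  A^{3} t^{5} x^{3} - 6 A^{2} B t^{6} x^{2} + 3 A^{2} B t^{5} x^{4} + \frac{2 A^{2} t^{4} x}{3} - 12 A B^{2} t^{6} x^{3} + 3 A B^{2} t^{5} x^{5} + 2 A B t^{4} x^{2} - 6 B^{3} t^{6} x^{4} + B^{3} t^{5} x^{6} + \frac{4 B^{2} t^{4} x^{3}}{3}
This must equal f(x, t) identically; expanded, f = 48 t^{6} x^{4} + 48 t^{6} x^{3} + 12 t^{6} x^{2} - 8 t^{5} x^{6} - 12 t^{5} x^{5} - 6 t^{5} x^{4} - t^{5} x^{3} + \frac{16 t^{4} x^{3}}{3} + 4 t^{4} x^{2} + \frac{2 t^{4} x}{3}.
Matching coefficients of the independent functions:
  [t^{4} x]:  \frac{2 A^{2}}{3} = \frac{2}{3}
  [t^{4} x^{2}]:  2 A B = 4
  [t^{4} x^{3}]:  \frac{4 B^{2}}{3} = \frac{16}{3}
  [t^{5} x^{3}]:  A^{3} = -1
  [t^{5} x^{4}]:  3 A^{2} B = -6
  [t^{5} x^{5}]:  3 A B^{2} = -12
  [t^{5} x^{6}]:  B^{3} = -8
  [t^{6} x^{2}]:  - 6 A^{2} B = 12
  [t^{6} x^{3}]:  - 12 A B^{2} = 48
  [t^{6} x^{4}]:  - 6 B^{3} = 48
Solving: A = -1, B = -2.
Check against the point condition:
  u(1, 1) = -3  ⟹  A + B = -3  ✓
Hence u(x, t) = - 2 t^{2} x^{2} - t^{2} x.

Answer: u(x, t) = - 2 t^{2} x^{2} - t^{2} x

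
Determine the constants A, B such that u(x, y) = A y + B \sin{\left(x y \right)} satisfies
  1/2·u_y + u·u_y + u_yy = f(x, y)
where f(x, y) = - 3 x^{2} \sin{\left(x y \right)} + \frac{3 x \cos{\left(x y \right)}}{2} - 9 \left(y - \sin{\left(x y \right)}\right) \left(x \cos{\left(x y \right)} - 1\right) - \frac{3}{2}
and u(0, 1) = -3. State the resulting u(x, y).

Substitute the ansatz u = A y + B \sin{\left(x y \right)} into the left-hand side.
Derivatives of the ansatz:
  u_y = A + B x \cos{\left(x y \right)}
  u_yy = - B x^{2} \sin{\left(x y \right)}
Term by term:
  1/2·u_y = \frac{A}{2} + \frac{B x \cos{\left(x y \right)}}{2}
  u·u_y = A^{2} y + A B x y \cos{\left(x y \right)} + A B \sin{\left(x y \right)} + B^{2} x \sin{\left(x y \right)} \cos{\left(x y \right)}
  u_yy = - B x^{2} \sin{\left(x y \right)}
So the left-hand side equals
  A^{2} y + A B x y \cos{\left(x y \right)} + A B \sin{\left(x y \right)} + \frac{A}{2} + B^{2} x \sin{\left(x y \right)} \cos{\left(x y \right)} - B x^{2} \sin{\left(x y \right)} + \frac{B x \cos{\left(x y \right)}}{2}
This must equal f(x, y) identically; expanded, f = - 3 x^{2} \sin{\left(x y \right)} - 9 x y \cos{\left(x y \right)} + 9 x \sin{\left(x y \right)} \cos{\left(x y \right)} + \frac{3 x \cos{\left(x y \right)}}{2} + 9 y - 9 \sin{\left(x y \right)} - \frac{3}{2}.
Matching coefficients of the independent functions:
  [constant term]:  \frac{A}{2} = - \frac{3}{2}
  [y]:  A^{2} = 9
  [x \cos{\left(x y \right)}]:  \frac{B}{2} = \frac{3}{2}
  [x^{2} \sin{\left(x y \right)}]:  - B = -3
  [x y \cos{\left(x y \right)}, \sin{\left(x y \right)}]:  A B = -9
  [x \sin{\left(x y \right)} \cos{\left(x y \right)}]:  B^{2} = 9
Solving: A = -3, B = 3.
Check against the point condition:
  u(0, 1) = -3  ⟹  A = -3  ✓
Hence u(x, y) = - 3 y + 3 \sin{\left(x y \right)}.

Answer: u(x, y) = - 3 y + 3 \sin{\left(x y \right)}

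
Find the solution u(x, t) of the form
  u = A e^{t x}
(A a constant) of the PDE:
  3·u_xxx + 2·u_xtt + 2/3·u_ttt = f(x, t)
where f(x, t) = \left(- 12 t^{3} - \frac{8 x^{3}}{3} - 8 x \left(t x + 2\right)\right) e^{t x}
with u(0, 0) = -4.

Substitute the ansatz u = A e^{t x} into the left-hand side.
Derivatives of the ansatz:
  u_xxx = A t^{3} e^{t x}
  u_xtt = A t x^{2} e^{t x} + 2 A x e^{t x}
  u_ttt = A x^{3} e^{t x}
Term by term:
  3·u_xxx = 3 A t^{3} e^{t x}
  2·u_xtt = 2 A t x^{2} e^{t x} + 4 A x e^{t x}
  2/3·u_ttt = \frac{2 A x^{3} e^{t x}}{3}
So the left-hand side equals
  3 A t^{3} e^{t x} + 2 A t x^{2} e^{t x} + \frac{2 A x^{3} e^{t x}}{3} + 4 A x e^{t x}
This must equal f(x, t) identically; expanded, f = - 12 t^{3} e^{t x} - 8 t x^{2} e^{t x} - \frac{8 x^{3} e^{t x}}{3} - 16 x e^{t x}.
Matching coefficients of the independent functions:
  [t^{3} e^{t x}]:  3 A = -12
  [x e^{t x}]:  4 A = -16
  [x^{3} e^{t x}]:  \frac{2 A}{3} = - \frac{8}{3}
  [t x^{2} e^{t x}]:  2 A = -8
Solving: A = -4.
Check against the point condition:
  u(0, 0) = -4  ⟹  A = -4  ✓
Hence u(x, t) = - 4 e^{t x}.

Answer: u(x, t) = - 4 e^{t x}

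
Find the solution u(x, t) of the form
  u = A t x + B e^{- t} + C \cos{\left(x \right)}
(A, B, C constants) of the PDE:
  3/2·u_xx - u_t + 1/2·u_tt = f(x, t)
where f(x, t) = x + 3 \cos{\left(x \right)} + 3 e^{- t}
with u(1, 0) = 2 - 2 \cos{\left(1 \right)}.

Substitute the ansatz u = A t x + B e^{- t} + C \cos{\left(x \right)} into the left-hand side.
Derivatives of the ansatz:
  u_xx = - C \cos{\left(x \right)}
  u_t = A x - B e^{- t}
  u_tt = B e^{- t}
Term by term:
  3/2·u_xx = - \frac{3 C \cos{\left(x \right)}}{2}
  -u_t = - A x + B e^{- t}
  1/2·u_tt = \frac{B e^{- t}}{2}
So the left-hand side equals
  - A x + \frac{3 B e^{- t}}{2} - \frac{3 C \cos{\left(x \right)}}{2}
This must equal f(x, t) = x + 3 \cos{\left(x \right)} + 3 e^{- t} identically.
Matching coefficients of the independent functions:
  [x]:  - A = 1
  [e^{- t}]:  \frac{3 B}{2} = 3
  [\cos{\left(x \right)}]:  - \frac{3 C}{2} = 3
Solving: A = -1, B = 2, C = -2.
Check against the point condition:
  u(1, 0) = 2 - 2 \cos{\left(1 \right)}  ⟹  B + C \cos{\left(1 \right)} = 2 - 2 \cos{\left(1 \right)}  ✓
Hence u(x, t) = - t x - 2 \cos{\left(x \right)} + 2 e^{- t}.

Answer: u(x, t) = - t x - 2 \cos{\left(x \right)} + 2 e^{- t}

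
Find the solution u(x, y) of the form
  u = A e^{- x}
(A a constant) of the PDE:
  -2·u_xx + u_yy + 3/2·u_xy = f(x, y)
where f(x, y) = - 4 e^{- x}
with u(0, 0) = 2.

Substitute the ansatz u = A e^{- x} into the left-hand side.
Derivatives of the ansatz:
  u_xx = A e^{- x}
  u_yy = 0
  u_xy = 0
Term by term:
  -2·u_xx = - 2 A e^{- x}
  u_yy = 0
  3/2·u_xy = 0
So the left-hand side equals
  - 2 A e^{- x}
This must equal f(x, y) = - 4 e^{- x} identically.
Matching coefficients of the independent functions:
  [e^{- x}]:  - 2 A = -4
Solving: A = 2.
Check against the point condition:
  u(0, 0) = 2  ⟹  A = 2  ✓
Hence u(x, y) = 2 e^{- x}.

Answer: u(x, y) = 2 e^{- x}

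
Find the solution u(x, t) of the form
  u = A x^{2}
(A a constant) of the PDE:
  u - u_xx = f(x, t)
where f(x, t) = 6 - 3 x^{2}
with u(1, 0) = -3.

Substitute the ansatz u = A x^{2} into the left-hand side.
Derivatives of the ansatz:
  u_xx = 2 A
Term by term:
  u = A x^{2}
  -u_xx = - 2 A
So the left-hand side equals
  A x^{2} - 2 A
This must equal f(x, t) = 6 - 3 x^{2} identically.
Matching coefficients of the independent functions:
  [constant term]:  - 2 A = 6
  [x^{2}]:  A = -3
Solving: A = -3.
Check against the point condition:
  u(1, 0) = -3  ⟹  A = -3  ✓
Hence u(x, t) = - 3 x^{2}.

Answer: u(x, t) = - 3 x^{2}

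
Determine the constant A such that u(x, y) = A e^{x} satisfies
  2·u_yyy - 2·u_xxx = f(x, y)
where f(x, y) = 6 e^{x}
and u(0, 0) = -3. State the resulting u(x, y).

Substitute the ansatz u = A e^{x} into the left-hand side.
Derivatives of the ansatz:
  u_yyy = 0
  u_xxx = A e^{x}
Term by term:
  2·u_yyy = 0
  -2·u_xxx = - 2 A e^{x}
So the left-hand side equals
  - 2 A e^{x}
This must equal f(x, y) = 6 e^{x} identically.
Matching coefficients of the independent functions:
  [e^{x}]:  - 2 A = 6
Solving: A = -3.
Check against the point condition:
  u(0, 0) = -3  ⟹  A = -3  ✓
Hence u(x, y) = - 3 e^{x}.

Answer: u(x, y) = - 3 e^{x}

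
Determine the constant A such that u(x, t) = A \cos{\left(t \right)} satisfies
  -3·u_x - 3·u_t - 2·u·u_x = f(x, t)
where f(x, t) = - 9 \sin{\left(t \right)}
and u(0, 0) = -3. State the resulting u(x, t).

Substitute the ansatz u = A \cos{\left(t \right)} into the left-hand side.
Derivatives of the ansatz:
  u_x = 0
  u_t = - A \sin{\left(t \right)}
Term by term:
  -3·u_x = 0
  -3·u_t = 3 A \sin{\left(t \right)}
  -2·u·u_x = 0
So the left-hand side equals
  3 A \sin{\left(t \right)}
This must equal f(x, t) = - 9 \sin{\left(t \right)} identically.
Matching coefficients of the independent functions:
  [\sin{\left(t \right)}]:  3 A = -9
Solving: A = -3.
Check against the point condition:
  u(0, 0) = -3  ⟹  A = -3  ✓
Hence u(x, t) = - 3 \cos{\left(t \right)}.

Answer: u(x, t) = - 3 \cos{\left(t \right)}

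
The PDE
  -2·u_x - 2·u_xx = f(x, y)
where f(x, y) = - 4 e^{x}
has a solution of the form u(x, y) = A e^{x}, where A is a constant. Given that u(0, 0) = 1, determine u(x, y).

Substitute the ansatz u = A e^{x} into the left-hand side.
Derivatives of the ansatz:
  u_x = A e^{x}
  u_xx = A e^{x}
Term by term:
  -2·u_x = - 2 A e^{x}
  -2·u_xx = - 2 A e^{x}
So the left-hand side equals
  - 4 A e^{x}
This must equal f(x, y) = - 4 e^{x} identically.
Matching coefficients of the independent functions:
  [e^{x}]:  - 4 A = -4
Solving: A = 1.
Check against the point condition:
  u(0, 0) = 1  ⟹  A = 1  ✓
Hence u(x, y) = e^{x}.

Answer: u(x, y) = e^{x}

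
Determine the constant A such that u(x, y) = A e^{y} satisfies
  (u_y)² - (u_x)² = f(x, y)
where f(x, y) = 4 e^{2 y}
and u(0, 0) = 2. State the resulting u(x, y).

Answer: u(x, y) = 2 e^{y}

Derivation:
Substitute the ansatz u = A e^{y} into the left-hand side.
Derivatives of the ansatz:
  u_y = A e^{y}
  u_x = 0
Term by term:
  (u_y)² = A^{2} e^{2 y}
  -(u_x)² = 0
So the left-hand side equals
  A^{2} e^{2 y}
This must equal f(x, y) = 4 e^{2 y} identically.
Matching coefficients of the independent functions:
  [e^{2 y}]:  A^{2} = 4
These equations allow (A) = (-2) or (2).
Impose the point condition(s):
  u(0, 0) = 2  ⟹  A = 2
Only A = 2 satisfies everything.
Hence u(x, y) = 2 e^{y}.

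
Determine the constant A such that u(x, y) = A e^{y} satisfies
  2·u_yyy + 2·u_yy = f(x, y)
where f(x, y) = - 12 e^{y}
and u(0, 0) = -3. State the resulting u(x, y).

Substitute the ansatz u = A e^{y} into the left-hand side.
Derivatives of the ansatz:
  u_yyy = A e^{y}
  u_yy = A e^{y}
Term by term:
  2·u_yyy = 2 A e^{y}
  2·u_yy = 2 A e^{y}
So the left-hand side equals
  4 A e^{y}
This must equal f(x, y) = - 12 e^{y} identically.
Matching coefficients of the independent functions:
  [e^{y}]:  4 A = -12
Solving: A = -3.
Check against the point condition:
  u(0, 0) = -3  ⟹  A = -3  ✓
Hence u(x, y) = - 3 e^{y}.

Answer: u(x, y) = - 3 e^{y}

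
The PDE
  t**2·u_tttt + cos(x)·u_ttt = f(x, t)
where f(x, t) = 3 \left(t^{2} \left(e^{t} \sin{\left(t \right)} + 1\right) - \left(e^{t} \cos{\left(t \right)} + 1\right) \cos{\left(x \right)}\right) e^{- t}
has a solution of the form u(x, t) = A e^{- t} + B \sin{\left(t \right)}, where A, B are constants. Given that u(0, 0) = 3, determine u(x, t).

Answer: u(x, t) = 3 \sin{\left(t \right)} + 3 e^{- t}

Derivation:
Substitute the ansatz u = A e^{- t} + B \sin{\left(t \right)} into the left-hand side.
Derivatives of the ansatz:
  u_tttt = A e^{- t} + B \sin{\left(t \right)}
  u_ttt = - A e^{- t} - B \cos{\left(t \right)}
Term by term:
  t**2·u_tttt = A t^{2} e^{- t} + B t^{2} \sin{\left(t \right)}
  cos(x)·u_ttt = - A e^{- t} \cos{\left(x \right)} - B \cos{\left(t \right)} \cos{\left(x \right)}
So the left-hand side equals
  A t^{2} e^{- t} - A e^{- t} \cos{\left(x \right)} + B t^{2} \sin{\left(t \right)} - B \cos{\left(t \right)} \cos{\left(x \right)}
This must equal f(x, t) identically; expanded, f = 3 t^{2} \sin{\left(t \right)} + 3 t^{2} e^{- t} - 3 \cos{\left(t \right)} \cos{\left(x \right)} - 3 e^{- t} \cos{\left(x \right)}.
Matching coefficients of the independent functions:
  [t^{2} e^{- t}]:  A = 3
  [t^{2} \sin{\left(t \right)}]:  B = 3
  [e^{- t} \cos{\left(x \right)}]:  - A = -3
  [\cos{\left(t \right)} \cos{\left(x \right)}]:  - B = -3
Solving: A = 3, B = 3.
Check against the point condition:
  u(0, 0) = 3  ⟹  A = 3  ✓
Hence u(x, t) = 3 \sin{\left(t \right)} + 3 e^{- t}.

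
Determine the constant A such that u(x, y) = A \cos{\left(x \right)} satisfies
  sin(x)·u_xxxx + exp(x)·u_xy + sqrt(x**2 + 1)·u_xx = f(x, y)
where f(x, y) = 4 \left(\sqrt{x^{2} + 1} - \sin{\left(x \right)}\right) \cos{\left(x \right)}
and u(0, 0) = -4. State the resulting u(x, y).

Answer: u(x, y) = - 4 \cos{\left(x \right)}

Derivation:
Substitute the ansatz u = A \cos{\left(x \right)} into the left-hand side.
Derivatives of the ansatz:
  u_xxxx = A \cos{\left(x \right)}
  u_xy = 0
  u_xx = - A \cos{\left(x \right)}
Term by term:
  sin(x)·u_xxxx = A \sin{\left(x \right)} \cos{\left(x \right)}
  exp(x)·u_xy = 0
  sqrt(x**2 + 1)·u_xx = - A \sqrt{x^{2} + 1} \cos{\left(x \right)}
So the left-hand side equals
  - A \sqrt{x^{2} + 1} \cos{\left(x \right)} + A \sin{\left(x \right)} \cos{\left(x \right)}
This must equal f(x, y) identically; expanded, f = 4 \sqrt{x^{2} + 1} \cos{\left(x \right)} - 4 \sin{\left(x \right)} \cos{\left(x \right)}.
Matching coefficients of the independent functions:
  [\sqrt{x^{2} + 1} \cos{\left(x \right)}]:  - A = 4
  [\sin{\left(x \right)} \cos{\left(x \right)}]:  A = -4
Solving: A = -4.
Check against the point condition:
  u(0, 0) = -4  ⟹  A = -4  ✓
Hence u(x, y) = - 4 \cos{\left(x \right)}.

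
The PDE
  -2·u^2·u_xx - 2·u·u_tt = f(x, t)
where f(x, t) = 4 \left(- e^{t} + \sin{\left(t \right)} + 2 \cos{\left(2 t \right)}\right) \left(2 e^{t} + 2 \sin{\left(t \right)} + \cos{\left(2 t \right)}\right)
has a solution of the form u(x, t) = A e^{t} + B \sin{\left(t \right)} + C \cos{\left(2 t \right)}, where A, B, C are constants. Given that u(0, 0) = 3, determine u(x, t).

Answer: u(x, t) = 2 e^{t} + 2 \sin{\left(t \right)} + \cos{\left(2 t \right)}

Derivation:
Substitute the ansatz u = A e^{t} + B \sin{\left(t \right)} + C \cos{\left(2 t \right)} into the left-hand side.
Derivatives of the ansatz:
  u_xx = 0
  u_tt = A e^{t} - B \sin{\left(t \right)} - 4 C \cos{\left(2 t \right)}
Term by term:
  -2·u^2·u_xx = 0
  -2·u·u_tt = - 2 A^{2} e^{2 t} + 6 A C e^{t} \cos{\left(2 t \right)} + 2 B^{2} \sin^{2}{\left(t \right)} + 10 B C \sin{\left(t \right)} \cos{\left(2 t \right)} + 8 C^{2} \cos^{2}{\left(2 t \right)}
So the left-hand side equals
  - 2 A^{2} e^{2 t} + 6 A C e^{t} \cos{\left(2 t \right)} + 2 B^{2} \sin^{2}{\left(t \right)} + 10 B C \sin{\left(t \right)} \cos{\left(2 t \right)} + 8 C^{2} \cos^{2}{\left(2 t \right)}
This must equal f(x, t) identically; expanded, f = - 8 e^{2 t} + 12 e^{t} \cos{\left(2 t \right)} + 8 \sin^{2}{\left(t \right)} + 20 \sin{\left(t \right)} \cos{\left(2 t \right)} + 8 \cos^{2}{\left(2 t \right)}.
Matching coefficients of the independent functions:
  [e^{t} \cos{\left(2 t \right)}]:  6 A C = 12
  [\sin{\left(t \right)} \cos{\left(2 t \right)}]:  10 B C = 20
  [e^{2 t}]:  - 2 A^{2} = -8
  [\sin^{2}{\left(t \right)}]:  2 B^{2} = 8
  [\cos^{2}{\left(2 t \right)}]:  8 C^{2} = 8
These equations allow (A, B, C) = (-2, -2, -1) or (2, 2, 1).
Impose the point condition(s):
  u(0, 0) = 3  ⟹  A + C = 3
Only A = 2, B = 2, C = 1 satisfies everything.
Hence u(x, t) = 2 e^{t} + 2 \sin{\left(t \right)} + \cos{\left(2 t \right)}.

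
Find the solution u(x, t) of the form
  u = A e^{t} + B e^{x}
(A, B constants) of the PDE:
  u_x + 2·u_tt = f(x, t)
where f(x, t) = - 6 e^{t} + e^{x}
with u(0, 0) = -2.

Answer: u(x, t) = - 3 e^{t} + e^{x}

Derivation:
Substitute the ansatz u = A e^{t} + B e^{x} into the left-hand side.
Derivatives of the ansatz:
  u_x = B e^{x}
  u_tt = A e^{t}
Term by term:
  u_x = B e^{x}
  2·u_tt = 2 A e^{t}
So the left-hand side equals
  2 A e^{t} + B e^{x}
This must equal f(x, t) = - 6 e^{t} + e^{x} identically.
Matching coefficients of the independent functions:
  [e^{t}]:  2 A = -6
  [e^{x}]:  B = 1
Solving: A = -3, B = 1.
Check against the point condition:
  u(0, 0) = -2  ⟹  A + B = -2  ✓
Hence u(x, t) = - 3 e^{t} + e^{x}.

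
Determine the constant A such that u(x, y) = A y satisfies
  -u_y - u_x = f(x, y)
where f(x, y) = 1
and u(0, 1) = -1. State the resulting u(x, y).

Substitute the ansatz u = A y into the left-hand side.
Derivatives of the ansatz:
  u_y = A
  u_x = 0
Term by term:
  -u_y = - A
  -u_x = 0
So the left-hand side equals
  - A
This must equal f(x, y) = 1 identically.
Matching coefficients of the independent functions:
  [constant term]:  - A = 1
Solving: A = -1.
Check against the point condition:
  u(0, 1) = -1  ⟹  A = -1  ✓
Hence u(x, y) = - y.

Answer: u(x, y) = - y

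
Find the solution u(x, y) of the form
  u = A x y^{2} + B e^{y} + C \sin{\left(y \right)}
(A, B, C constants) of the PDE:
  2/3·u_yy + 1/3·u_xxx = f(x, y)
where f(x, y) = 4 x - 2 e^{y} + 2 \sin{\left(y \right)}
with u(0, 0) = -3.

Substitute the ansatz u = A x y^{2} + B e^{y} + C \sin{\left(y \right)} into the left-hand side.
Derivatives of the ansatz:
  u_yy = 2 A x + B e^{y} - C \sin{\left(y \right)}
  u_xxx = 0
Term by term:
  2/3·u_yy = \frac{4 A x}{3} + \frac{2 B e^{y}}{3} - \frac{2 C \sin{\left(y \right)}}{3}
  1/3·u_xxx = 0
So the left-hand side equals
  \frac{4 A x}{3} + \frac{2 B e^{y}}{3} - \frac{2 C \sin{\left(y \right)}}{3}
This must equal f(x, y) = 4 x - 2 e^{y} + 2 \sin{\left(y \right)} identically.
Matching coefficients of the independent functions:
  [x]:  \frac{4 A}{3} = 4
  [e^{y}]:  \frac{2 B}{3} = -2
  [\sin{\left(y \right)}]:  - \frac{2 C}{3} = 2
Solving: A = 3, B = -3, C = -3.
Check against the point condition:
  u(0, 0) = -3  ⟹  B = -3  ✓
Hence u(x, y) = 3 x y^{2} - 3 e^{y} - 3 \sin{\left(y \right)}.

Answer: u(x, y) = 3 x y^{2} - 3 e^{y} - 3 \sin{\left(y \right)}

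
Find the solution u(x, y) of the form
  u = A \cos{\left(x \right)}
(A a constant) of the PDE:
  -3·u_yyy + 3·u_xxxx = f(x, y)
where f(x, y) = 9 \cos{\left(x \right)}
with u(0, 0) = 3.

Answer: u(x, y) = 3 \cos{\left(x \right)}

Derivation:
Substitute the ansatz u = A \cos{\left(x \right)} into the left-hand side.
Derivatives of the ansatz:
  u_yyy = 0
  u_xxxx = A \cos{\left(x \right)}
Term by term:
  -3·u_yyy = 0
  3·u_xxxx = 3 A \cos{\left(x \right)}
So the left-hand side equals
  3 A \cos{\left(x \right)}
This must equal f(x, y) = 9 \cos{\left(x \right)} identically.
Matching coefficients of the independent functions:
  [\cos{\left(x \right)}]:  3 A = 9
Solving: A = 3.
Check against the point condition:
  u(0, 0) = 3  ⟹  A = 3  ✓
Hence u(x, y) = 3 \cos{\left(x \right)}.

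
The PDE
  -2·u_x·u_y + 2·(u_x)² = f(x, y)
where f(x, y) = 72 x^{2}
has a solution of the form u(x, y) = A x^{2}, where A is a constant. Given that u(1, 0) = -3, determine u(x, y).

Substitute the ansatz u = A x^{2} into the left-hand side.
Derivatives of the ansatz:
  u_x = 2 A x
  u_y = 0
Term by term:
  -2·u_x·u_y = 0
  2·(u_x)² = 8 A^{2} x^{2}
So the left-hand side equals
  8 A^{2} x^{2}
This must equal f(x, y) = 72 x^{2} identically.
Matching coefficients of the independent functions:
  [x^{2}]:  8 A^{2} = 72
These equations allow (A) = (-3) or (3).
Impose the point condition(s):
  u(1, 0) = -3  ⟹  A = -3
Only A = -3 satisfies everything.
Hence u(x, y) = - 3 x^{2}.

Answer: u(x, y) = - 3 x^{2}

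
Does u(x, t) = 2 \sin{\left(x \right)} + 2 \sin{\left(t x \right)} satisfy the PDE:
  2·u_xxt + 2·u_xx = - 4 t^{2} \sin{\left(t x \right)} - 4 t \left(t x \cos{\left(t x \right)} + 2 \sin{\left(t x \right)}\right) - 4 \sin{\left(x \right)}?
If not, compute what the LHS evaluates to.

Evaluate each term of the left-hand side for u = 2 \sin{\left(x \right)} + 2 \sin{\left(t x \right)}.
Derivatives:
  u_xxt = - 2 t^{2} x \cos{\left(t x \right)} - 4 t \sin{\left(t x \right)}
  u_xx = - 2 t^{2} \sin{\left(t x \right)} - 2 \sin{\left(x \right)}
Terms:
  2·u_xxt = - 4 t \left(t x \cos{\left(t x \right)} + 2 \sin{\left(t x \right)}\right)
  2·u_xx = - 4 t^{2} \sin{\left(t x \right)} - 4 \sin{\left(x \right)}
Sum: LHS = - 4 t^{2} \sin{\left(t x \right)} - 4 t \left(t x \cos{\left(t x \right)} + 2 \sin{\left(t x \right)}\right) - 4 \sin{\left(x \right)}
This is exactly the given right-hand side, so u is a solution.

Answer: Yes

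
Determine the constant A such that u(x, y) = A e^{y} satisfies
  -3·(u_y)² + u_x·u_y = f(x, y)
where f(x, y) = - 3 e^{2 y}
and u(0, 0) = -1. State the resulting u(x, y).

Answer: u(x, y) = - e^{y}

Derivation:
Substitute the ansatz u = A e^{y} into the left-hand side.
Derivatives of the ansatz:
  u_y = A e^{y}
  u_x = 0
Term by term:
  -3·(u_y)² = - 3 A^{2} e^{2 y}
  u_x·u_y = 0
So the left-hand side equals
  - 3 A^{2} e^{2 y}
This must equal f(x, y) = - 3 e^{2 y} identically.
Matching coefficients of the independent functions:
  [e^{2 y}]:  - 3 A^{2} = -3
These equations allow (A) = (-1) or (1).
Impose the point condition(s):
  u(0, 0) = -1  ⟹  A = -1
Only A = -1 satisfies everything.
Hence u(x, y) = - e^{y}.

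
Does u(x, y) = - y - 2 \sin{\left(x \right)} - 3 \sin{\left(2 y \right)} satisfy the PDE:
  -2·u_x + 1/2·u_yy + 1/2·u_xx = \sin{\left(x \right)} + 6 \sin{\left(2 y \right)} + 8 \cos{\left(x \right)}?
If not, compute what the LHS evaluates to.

Evaluate each term of the left-hand side for u = - y - 2 \sin{\left(x \right)} - 3 \sin{\left(2 y \right)}.
Derivatives:
  u_x = - 2 \cos{\left(x \right)}
  u_yy = 12 \sin{\left(2 y \right)}
  u_xx = 2 \sin{\left(x \right)}
Terms:
  -2·u_x = 4 \cos{\left(x \right)}
  1/2·u_yy = 6 \sin{\left(2 y \right)}
  1/2·u_xx = \sin{\left(x \right)}
Sum: LHS = \sin{\left(x \right)} + 6 \sin{\left(2 y \right)} + 4 \cos{\left(x \right)}
Given right-hand side: \sin{\left(x \right)} + 6 \sin{\left(2 y \right)} + 8 \cos{\left(x \right)}. Difference LHS − RHS = - 4 \cos{\left(x \right)} ≠ 0, so u is not a solution.

Answer: No, the LHS evaluates to \sin{\left(x \right)} + 6 \sin{\left(2 y \right)} + 4 \cos{\left(x \right)}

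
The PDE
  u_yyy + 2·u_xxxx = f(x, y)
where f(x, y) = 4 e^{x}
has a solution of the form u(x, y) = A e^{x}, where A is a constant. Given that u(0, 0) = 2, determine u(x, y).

Substitute the ansatz u = A e^{x} into the left-hand side.
Derivatives of the ansatz:
  u_yyy = 0
  u_xxxx = A e^{x}
Term by term:
  u_yyy = 0
  2·u_xxxx = 2 A e^{x}
So the left-hand side equals
  2 A e^{x}
This must equal f(x, y) = 4 e^{x} identically.
Matching coefficients of the independent functions:
  [e^{x}]:  2 A = 4
Solving: A = 2.
Check against the point condition:
  u(0, 0) = 2  ⟹  A = 2  ✓
Hence u(x, y) = 2 e^{x}.

Answer: u(x, y) = 2 e^{x}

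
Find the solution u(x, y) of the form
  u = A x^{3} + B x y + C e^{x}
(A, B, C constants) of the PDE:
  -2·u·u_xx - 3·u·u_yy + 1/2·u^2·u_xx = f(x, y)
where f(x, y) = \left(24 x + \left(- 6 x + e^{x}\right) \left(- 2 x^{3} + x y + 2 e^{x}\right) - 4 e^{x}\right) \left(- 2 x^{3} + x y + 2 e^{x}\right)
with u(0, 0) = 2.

Substitute the ansatz u = A x^{3} + B x y + C e^{x} into the left-hand side.
Derivatives of the ansatz:
  u_xx = 6 A x + C e^{x}
  u_yy = 0
Term by term:
  -2·u·u_xx = - 12 A^{2} x^{4} - 12 A B x^{2} y - 2 A C x^{3} e^{x} - 12 A C x e^{x} - 2 B C x y e^{x} - 2 C^{2} e^{2 x}
  -3·u·u_yy = 0
  1/2·u^2·u_xx = 3 A^{3} x^{7} + 6 A^{2} B x^{5} y + \frac{A^{2} C x^{6} e^{x}}{2} + 6 A^{2} C x^{4} e^{x} + 3 A B^{2} x^{3} y^{2} + A B C x^{4} y e^{x} + 6 A B C x^{2} y e^{x} + A C^{2} x^{3} e^{2 x} + 3 A C^{2} x e^{2 x} + \frac{B^{2} C x^{2} y^{2} e^{x}}{2} + B C^{2} x y e^{2 x} + \frac{C^{3} e^{3 x}}{2}
So the left-hand side equals
  3 A^{3} x^{7} + 6 A^{2} B x^{5} y + \frac{A^{2} C x^{6} e^{x}}{2} + 6 A^{2} C x^{4} e^{x} - 12 A^{2} x^{4} + 3 A B^{2} x^{3} y^{2} + A B C x^{4} y e^{x} + 6 A B C x^{2} y e^{x} - 12 A B x^{2} y + A C^{2} x^{3} e^{2 x} + 3 A C^{2} x e^{2 x} - 2 A C x^{3} e^{x} - 12 A C x e^{x} + \frac{B^{2} C x^{2} y^{2} e^{x}}{2} + B C^{2} x y e^{2 x} - 2 B C x y e^{x} + \frac{C^{3} e^{3 x}}{2} - 2 C^{2} e^{2 x}
This must equal f(x, y) identically; expanded, f = - 24 x^{7} + 4 x^{6} e^{x} + 24 x^{5} y - 4 x^{4} y e^{x} + 48 x^{4} e^{x} - 48 x^{4} - 6 x^{3} y^{2} - 8 x^{3} e^{2 x} + 8 x^{3} e^{x} + x^{2} y^{2} e^{x} - 24 x^{2} y e^{x} + 24 x^{2} y + 4 x y e^{2 x} - 4 x y e^{x} - 24 x e^{2 x} + 48 x e^{x} + 4 e^{3 x} - 8 e^{2 x}.
Matching coefficients of the independent functions:
(each divided by its leading coefficient; functions giving the same equation are listed together)
  [x^{4}]:  A^{2} - 4 = 0
  [x^{7}]:  A^{3} + 8 = 0
  [x e^{x}, x^{3} e^{x}]:  A C + 4 = 0
  [x e^{2 x}, x^{3} e^{2 x}]:  A C^{2} + 8 = 0
  [x^{2} y]:  A B + 2 = 0
  [x^{3} y^{2}]:  A B^{2} + 2 = 0
  [x^{4} e^{x}, x^{6} e^{x}]:  A^{2} C - 8 = 0
  [x^{5} y]:  A^{2} B - 4 = 0
  [x y e^{x}]:  B C - 2 = 0
  [x y e^{2 x}]:  B C^{2} - 4 = 0
  [x^{2} y e^{x}, x^{4} y e^{x}]:  A B C + 4 = 0
  [x^{2} y^{2} e^{x}]:  B^{2} C - 2 = 0
  [e^{2 x}]:  C^{2} - 4 = 0
  [e^{3 x}]:  C^{3} - 8 = 0
Solving: A = -2, B = 1, C = 2.
Check against the point condition:
  u(0, 0) = 2  ⟹  C = 2  ✓
Hence u(x, y) = - 2 x^{3} + x y + 2 e^{x}.

Answer: u(x, y) = - 2 x^{3} + x y + 2 e^{x}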